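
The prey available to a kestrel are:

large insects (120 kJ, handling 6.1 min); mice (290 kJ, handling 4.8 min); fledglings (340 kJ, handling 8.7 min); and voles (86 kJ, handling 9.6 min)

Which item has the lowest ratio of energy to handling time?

Profitability E/h (kJ/min): large insects = 120/6.1 = 19.7, mice = 290/4.8 = 60.4, fledglings = 340/8.7 = 39.1, voles = 86/9.6 = 8.96.
Ranked: mice > fledglings > large insects > voles.

voles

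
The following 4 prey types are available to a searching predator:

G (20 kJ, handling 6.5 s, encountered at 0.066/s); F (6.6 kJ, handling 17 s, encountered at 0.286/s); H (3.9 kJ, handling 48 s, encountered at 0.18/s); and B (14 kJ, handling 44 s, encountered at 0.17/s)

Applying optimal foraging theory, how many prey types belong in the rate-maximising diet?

Rank by E/h (kJ/s): G 3.08, F 0.388, B 0.318, H 0.0813. Include each in turn until the next type's E/h falls below the running intake rate.
Rate on top 1: 0.9237. F: 0.388 < 0.9237 → exclude; stop.
Optimal diet: G — 1 of 4 types.

1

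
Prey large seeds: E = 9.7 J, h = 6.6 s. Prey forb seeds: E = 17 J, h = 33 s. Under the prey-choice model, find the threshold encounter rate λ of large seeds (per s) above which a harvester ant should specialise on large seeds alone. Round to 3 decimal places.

At the threshold, the rate on large seeds alone equals the profitability of forb seeds: λ·9.7/(1 + λ·6.6) = 17/33 = 0.5152.
Rearranging, λ(9.7 − 0.5152×6.6) = 0.5152, so λ = 0.5152/6.3 = 0.08177 per s.

0.082 per s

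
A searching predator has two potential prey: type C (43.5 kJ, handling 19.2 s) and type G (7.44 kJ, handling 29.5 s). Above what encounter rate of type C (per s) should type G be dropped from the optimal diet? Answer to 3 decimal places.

0.007 per s

Drop type G once their profitability E₂/h₂ falls below the rate achievable on type C alone: E₂/h₂ = λE₁/(1 + λh₁).
Solve for λ: λE₁h₂ = E₂(1 + λh₁) → λ(E₁h₂ − E₂h₁) = E₂ → λ = E₂/(E₁h₂ − E₂h₁).
λ = 7.44/(43.5×29.5 − 7.44×19.2) = 7.44/1140 = 0.006524 per s.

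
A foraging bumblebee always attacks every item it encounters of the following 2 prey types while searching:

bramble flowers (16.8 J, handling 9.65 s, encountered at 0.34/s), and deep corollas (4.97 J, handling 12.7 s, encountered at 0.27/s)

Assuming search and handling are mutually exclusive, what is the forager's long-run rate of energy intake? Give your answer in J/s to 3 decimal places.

0.915 J/s

R = Σλ_iE_i / (1 + Σλ_ih_i)
Numerator: 0.34×16.8 + 0.27×4.97 = 7.054
Denominator: 1 + 0.34×9.65 + 0.27×12.7 = 7.71
R = 7.054/7.71 = 0.9149 J/s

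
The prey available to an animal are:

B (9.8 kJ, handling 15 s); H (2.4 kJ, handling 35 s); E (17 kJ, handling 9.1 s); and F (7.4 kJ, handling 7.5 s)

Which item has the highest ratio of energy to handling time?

In descending order of E/h:
E: 17/9.1 = 1.87 kJ/s
F: 7.4/7.5 = 0.987 kJ/s
B: 9.8/15 = 0.653 kJ/s
H: 2.4/35 = 0.0686 kJ/s

E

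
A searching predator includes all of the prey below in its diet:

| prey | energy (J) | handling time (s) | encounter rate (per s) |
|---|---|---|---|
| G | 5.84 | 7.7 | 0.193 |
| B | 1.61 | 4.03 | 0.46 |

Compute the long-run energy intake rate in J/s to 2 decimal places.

0.43 J/s

Energy encountered per unit search time: 0.193×5.84 + 0.46×1.61 = 1.868 J/s.
Handling time per unit search time: 0.193×7.7 + 0.46×4.03 = 3.34.
Rate = 1.868/(1 + 3.34) = 0.4304 J/s.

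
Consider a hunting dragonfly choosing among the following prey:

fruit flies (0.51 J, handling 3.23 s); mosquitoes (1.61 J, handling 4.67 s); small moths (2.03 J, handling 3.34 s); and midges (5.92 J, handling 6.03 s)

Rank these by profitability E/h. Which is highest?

In descending order of E/h:
midges: 5.92/6.03 = 0.982 J/s
small moths: 2.03/3.34 = 0.608 J/s
mosquitoes: 1.61/4.67 = 0.345 J/s
fruit flies: 0.51/3.23 = 0.158 J/s

midges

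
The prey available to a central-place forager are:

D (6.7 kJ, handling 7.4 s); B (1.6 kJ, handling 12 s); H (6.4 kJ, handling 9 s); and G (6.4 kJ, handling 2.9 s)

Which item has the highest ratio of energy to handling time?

G

In descending order of E/h:
G: 6.4/2.9 = 2.21 kJ/s
D: 6.7/7.4 = 0.905 kJ/s
H: 6.4/9 = 0.711 kJ/s
B: 1.6/12 = 0.133 kJ/s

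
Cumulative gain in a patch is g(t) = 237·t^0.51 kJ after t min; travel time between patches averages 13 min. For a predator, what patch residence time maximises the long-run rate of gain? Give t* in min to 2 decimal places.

Maximise g(t)/(T+t): set derivative to zero → g'(t)(T+t) = g(t).
g'(t) = 0.51·237·t^-0.49. Setting 0.51·237·t^-0.49 = 237·t^0.51/(13+t) gives 0.51(13+t) = t, so 0.49·t = 0.51×13.
t* = 0.51×13/0.49 = 13.53 min.

13.53 min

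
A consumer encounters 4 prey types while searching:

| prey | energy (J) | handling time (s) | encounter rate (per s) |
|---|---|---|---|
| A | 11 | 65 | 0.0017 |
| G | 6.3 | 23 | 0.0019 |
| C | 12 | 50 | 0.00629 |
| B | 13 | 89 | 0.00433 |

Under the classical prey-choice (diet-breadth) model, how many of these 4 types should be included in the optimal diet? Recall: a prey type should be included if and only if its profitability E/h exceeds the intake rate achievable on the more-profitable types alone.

4

Profitabilities (E/h, J/s): G 0.274, C 0.24, A 0.169, B 0.146. Add prey in this order while the next type's profitability exceeds the intake rate on those already taken.
Rate on top 1: 0.01147. C: 0.24 > 0.01147 → include.
Rate on top 2: 0.06439. A: 0.169 > 0.06439 → include.
Rate on top 3: 0.07227. B: 0.146 > 0.07227 → include.
Optimal diet: G, C, A, B — 4 of 4 types.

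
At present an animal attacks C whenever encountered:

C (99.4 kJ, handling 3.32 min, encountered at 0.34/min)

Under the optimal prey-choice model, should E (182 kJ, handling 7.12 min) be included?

Intake rate on the current diet: R = (0.34×99.4) / (1 + 0.34×3.32) = 33.8/2.129 = 15.88 kJ/min.
E: E/h = 182/7.12 = 25.56 kJ/min.
25.56 > 15.88, so adding E raises the average — include it.

Yes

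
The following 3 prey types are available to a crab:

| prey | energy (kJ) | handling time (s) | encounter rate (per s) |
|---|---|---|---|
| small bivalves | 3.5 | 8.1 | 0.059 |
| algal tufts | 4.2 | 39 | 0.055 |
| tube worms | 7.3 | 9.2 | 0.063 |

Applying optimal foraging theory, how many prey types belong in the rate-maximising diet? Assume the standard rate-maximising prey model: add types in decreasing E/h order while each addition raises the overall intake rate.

Rank by E/h (kJ/s): tube worms 0.793, small bivalves 0.432, algal tufts 0.108. Include each in turn until the next type's E/h falls below the running intake rate.
Rate on top 1: 0.2911. small bivalves: 0.432 > 0.2911 → include.
Rate on top 2: 0.3239. algal tufts: 0.108 < 0.3239 → exclude; stop.
Optimal diet: tube worms, small bivalves — 2 of 3 types.

2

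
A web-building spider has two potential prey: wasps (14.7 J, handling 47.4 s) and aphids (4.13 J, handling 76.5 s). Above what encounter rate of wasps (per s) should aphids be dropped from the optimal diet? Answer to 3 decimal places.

The zero-one rule: include aphids iff E₂/h₂ > λE₁/(1+λh₁). Equality gives the switch point.
λE₁h₂ = E₂ + λE₂h₁ ⇒ λ = E₂/(E₁h₂ − E₂h₁) = 4.13/(1125 − 195.8) = 0.004447 per s.

0.004 per s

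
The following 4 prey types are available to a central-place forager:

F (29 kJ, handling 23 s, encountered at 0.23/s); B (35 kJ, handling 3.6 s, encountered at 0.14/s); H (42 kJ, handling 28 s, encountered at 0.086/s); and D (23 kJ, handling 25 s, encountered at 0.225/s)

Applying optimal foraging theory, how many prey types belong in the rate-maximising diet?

1

E/h in descending order: B 9.72, H 1.5, F 1.26, D 0.92 kJ/s. The optimal diet is the largest prefix of this list for which every included type satisfies E_i/h_i > R on the types above it.
Rate on top 1: 3.258. H: 1.5 < 3.258 → exclude; stop.
Optimal diet: B — 1 of 4 types.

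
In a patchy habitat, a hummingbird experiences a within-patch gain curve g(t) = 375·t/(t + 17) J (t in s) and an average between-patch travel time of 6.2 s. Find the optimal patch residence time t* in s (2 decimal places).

By the marginal value theorem, leave when the instantaneous gain rate g'(t) equals the habitat-wide average g(t)/(T + t).
g'(t) = 375·17/(t + 17)². Setting 375·17/(t+17)² = 375t/[(t+17)(6.2+t)] gives 17(6.2+t) = t(t+17), so t² = 17×6.2 = 105.4.
t* = √105.4 = 10.27 s.

10.27 s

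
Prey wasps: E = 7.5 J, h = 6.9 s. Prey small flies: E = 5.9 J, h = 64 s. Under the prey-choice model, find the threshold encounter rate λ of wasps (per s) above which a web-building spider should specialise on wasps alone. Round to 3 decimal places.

At the threshold, the rate on wasps alone equals the profitability of small flies: λ·7.5/(1 + λ·6.9) = 5.9/64 = 0.09219.
Rearranging, λ(7.5 − 0.09219×6.9) = 0.09219, so λ = 0.09219/6.864 = 0.01343 per s.

0.013 per s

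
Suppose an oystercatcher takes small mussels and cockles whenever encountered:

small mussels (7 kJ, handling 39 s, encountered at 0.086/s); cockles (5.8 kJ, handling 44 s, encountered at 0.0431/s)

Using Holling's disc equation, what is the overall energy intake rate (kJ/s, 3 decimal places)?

0.136 kJ/s

R = Σλ_iE_i / (1 + Σλ_ih_i)
Numerator: 0.086×7 + 0.0431×5.8 = 0.852
Denominator: 1 + 0.086×39 + 0.0431×44 = 6.25
R = 0.852/6.25 = 0.1363 kJ/s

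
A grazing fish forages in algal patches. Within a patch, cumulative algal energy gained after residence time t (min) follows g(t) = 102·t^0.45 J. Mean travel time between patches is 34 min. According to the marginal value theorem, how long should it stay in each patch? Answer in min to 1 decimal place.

By the marginal value theorem, leave when the instantaneous gain rate g'(t) equals the habitat-wide average g(t)/(T + t).
g'(t) = 0.45·102·t^-0.55. Setting 0.45·102·t^-0.55 = 102·t^0.45/(34+t) gives 0.45(34+t) = t, so 0.55·t = 0.45×34.
t* = 0.45×34/0.55 = 27.82 min.

27.8 min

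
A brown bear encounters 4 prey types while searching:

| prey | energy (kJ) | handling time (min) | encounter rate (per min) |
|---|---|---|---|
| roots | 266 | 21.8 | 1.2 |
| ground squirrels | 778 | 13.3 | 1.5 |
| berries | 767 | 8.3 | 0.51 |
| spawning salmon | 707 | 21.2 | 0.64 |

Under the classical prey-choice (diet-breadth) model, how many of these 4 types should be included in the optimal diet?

Rank by E/h (kJ/min): berries 92.4, ground squirrels 58.5, spawning salmon 33.3, roots 12.2. Include each in turn until the next type's E/h falls below the running intake rate.
Rate on top 1: 74.75. ground squirrels: 58.5 < 74.75 → exclude; stop.
Optimal diet: berries — 1 of 4 types.

1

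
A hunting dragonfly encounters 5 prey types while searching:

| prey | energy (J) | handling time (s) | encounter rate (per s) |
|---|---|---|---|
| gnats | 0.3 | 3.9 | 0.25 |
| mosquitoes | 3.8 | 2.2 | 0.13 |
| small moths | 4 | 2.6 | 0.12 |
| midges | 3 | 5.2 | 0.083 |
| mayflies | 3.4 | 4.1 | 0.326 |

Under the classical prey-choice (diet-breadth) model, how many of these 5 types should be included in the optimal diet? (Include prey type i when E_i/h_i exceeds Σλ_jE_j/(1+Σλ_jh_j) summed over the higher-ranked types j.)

Rank by E/h (J/s): mosquitoes 1.73, small moths 1.54, mayflies 0.829, midges 0.577, gnats 0.0769. Include each in turn until the next type's E/h falls below the running intake rate.
Rate on top 1: 0.3841. small moths: 1.54 > 0.3841 → include.
Rate on top 2: 0.6095. mayflies: 0.829 > 0.6095 → include.
Rate on top 3: 0.7096. midges: 0.577 < 0.7096 → exclude; stop.
Optimal diet: mosquitoes, small moths, mayflies — 3 of 5 types.

3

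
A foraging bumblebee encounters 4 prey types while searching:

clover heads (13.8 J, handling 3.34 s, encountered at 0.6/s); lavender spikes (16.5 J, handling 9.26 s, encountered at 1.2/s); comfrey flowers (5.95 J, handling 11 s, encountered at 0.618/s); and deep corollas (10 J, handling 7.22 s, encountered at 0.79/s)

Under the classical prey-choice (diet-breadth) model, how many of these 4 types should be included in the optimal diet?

E/h in descending order: clover heads 4.13, lavender spikes 1.78, deep corollas 1.39, comfrey flowers 0.541 J/s. The optimal diet is the largest prefix of this list for which every included type satisfies E_i/h_i > R on the types above it.
Rate on top 1: 2.756. lavender spikes: 1.78 < 2.756 → exclude; stop.
Optimal diet: clover heads — 1 of 4 types.

1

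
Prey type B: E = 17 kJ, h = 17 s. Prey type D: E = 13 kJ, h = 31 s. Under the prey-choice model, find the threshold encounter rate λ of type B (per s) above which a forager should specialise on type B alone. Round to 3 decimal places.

The zero-one rule: include type D iff E₂/h₂ > λE₁/(1+λh₁). Equality gives the switch point.
λE₁h₂ = E₂ + λE₂h₁ ⇒ λ = E₂/(E₁h₂ − E₂h₁) = 13/(527 − 221) = 0.04248 per s.

0.042 per s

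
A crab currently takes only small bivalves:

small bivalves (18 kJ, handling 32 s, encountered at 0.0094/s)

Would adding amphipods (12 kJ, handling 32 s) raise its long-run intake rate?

Intake rate on the current diet: R = (0.0094×18) / (1 + 0.0094×32) = 0.1692/1.301 = 0.1301 kJ/s.
Profitability of amphipods: 12/32 = 0.375 kJ/s.
0.375 > 0.1301, so adding amphipods raises the average — include it.

Yes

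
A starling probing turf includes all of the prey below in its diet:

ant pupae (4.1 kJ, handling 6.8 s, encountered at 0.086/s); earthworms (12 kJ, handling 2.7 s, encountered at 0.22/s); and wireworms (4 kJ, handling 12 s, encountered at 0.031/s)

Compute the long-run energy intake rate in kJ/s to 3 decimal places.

R = Σλ_iE_i / (1 + Σλ_ih_i)
Numerator: 0.086×4.1 + 0.22×12 + 0.031×4 = 3.117
Denominator: 1 + 0.086×6.8 + 0.22×2.7 + 0.031×12 = 2.551
R = 3.117/2.551 = 1.222 kJ/s

1.222 kJ/s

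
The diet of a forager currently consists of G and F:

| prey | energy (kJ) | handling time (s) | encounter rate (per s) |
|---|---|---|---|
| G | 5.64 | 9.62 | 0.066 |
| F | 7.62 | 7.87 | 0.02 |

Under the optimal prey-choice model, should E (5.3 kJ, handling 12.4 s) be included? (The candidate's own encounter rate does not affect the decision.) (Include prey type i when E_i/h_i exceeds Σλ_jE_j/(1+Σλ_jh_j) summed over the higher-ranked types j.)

Intake rate on the current diet: R = (0.066×5.64 + 0.02×7.62) / (1 + 0.066×9.62 + 0.02×7.87) = 0.5246/1.792 = 0.2927 kJ/s.
E: E/h = 5.3/12.4 = 0.4274 kJ/s.
Since 0.4274 > R, including E increases the long-run rate.

Yes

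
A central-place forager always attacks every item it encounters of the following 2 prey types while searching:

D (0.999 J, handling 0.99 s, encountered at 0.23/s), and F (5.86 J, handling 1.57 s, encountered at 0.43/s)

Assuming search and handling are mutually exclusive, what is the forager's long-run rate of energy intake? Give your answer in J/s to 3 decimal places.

1.445 J/s

Energy encountered per unit search time: 0.23×0.999 + 0.43×5.86 = 2.75 J/s.
Handling time per unit search time: 0.23×0.99 + 0.43×1.57 = 0.9028.
Rate = 2.75/(1 + 0.9028) = 1.445 J/s.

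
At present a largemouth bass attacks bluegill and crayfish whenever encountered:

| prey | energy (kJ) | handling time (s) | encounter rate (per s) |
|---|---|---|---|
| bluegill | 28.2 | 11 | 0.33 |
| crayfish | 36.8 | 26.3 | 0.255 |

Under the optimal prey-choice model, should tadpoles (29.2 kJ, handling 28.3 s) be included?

Current rate: (0.33×28.2 + 0.255×36.8)/(1 + 0.33×11 + 0.255×26.3) = 1.649 kJ/s.
tadpoles: E/h = 29.2/28.3 = 1.032 kJ/s.
Since 1.032 < R, time spent handling tadpoles is better spent searching.

No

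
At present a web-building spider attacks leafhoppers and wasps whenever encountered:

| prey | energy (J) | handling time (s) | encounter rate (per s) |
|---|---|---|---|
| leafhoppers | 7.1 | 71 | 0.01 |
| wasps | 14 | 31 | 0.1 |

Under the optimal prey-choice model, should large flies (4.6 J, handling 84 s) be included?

No

On leafhoppers and wasps alone, R = ΣλE/(1+Σλh) = 1.471/4.81 = 0.3058 J/s.
Profitability of large flies: 4.6/84 = 0.05476 J/s.
0.05476 < 0.3058, so adding large flies would lower the average — exclude it.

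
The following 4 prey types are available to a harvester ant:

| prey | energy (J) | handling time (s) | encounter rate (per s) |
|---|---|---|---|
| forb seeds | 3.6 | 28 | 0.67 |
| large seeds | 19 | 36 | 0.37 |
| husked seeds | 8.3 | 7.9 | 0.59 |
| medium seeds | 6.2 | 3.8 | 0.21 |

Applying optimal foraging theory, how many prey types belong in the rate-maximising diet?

2

Rank by E/h (J/s): medium seeds 1.63, husked seeds 1.05, large seeds 0.528, forb seeds 0.129. Include each in turn until the next type's E/h falls below the running intake rate.
Rate on top 1: 0.7241. husked seeds: 1.05 > 0.7241 → include.
Rate on top 2: 0.9597. large seeds: 0.528 < 0.9597 → exclude; stop.
Optimal diet: medium seeds, husked seeds — 2 of 4 types.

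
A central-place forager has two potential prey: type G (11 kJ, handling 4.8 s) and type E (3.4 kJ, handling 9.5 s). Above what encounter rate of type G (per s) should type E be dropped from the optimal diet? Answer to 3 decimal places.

0.039 per s

Drop type E once their profitability E₂/h₂ falls below the rate achievable on type G alone: E₂/h₂ = λE₁/(1 + λh₁).
Solve for λ: λE₁h₂ = E₂(1 + λh₁) → λ(E₁h₂ − E₂h₁) = E₂ → λ = E₂/(E₁h₂ − E₂h₁).
λ = 3.4/(11×9.5 − 3.4×4.8) = 3.4/88.18 = 0.03856 per s.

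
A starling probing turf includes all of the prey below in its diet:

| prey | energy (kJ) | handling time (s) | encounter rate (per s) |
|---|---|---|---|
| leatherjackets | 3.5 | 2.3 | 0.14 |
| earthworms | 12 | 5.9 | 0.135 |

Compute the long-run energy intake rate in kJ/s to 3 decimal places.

Energy encountered per unit search time: 0.14×3.5 + 0.135×12 = 2.11 kJ/s.
Handling time per unit search time: 0.14×2.3 + 0.135×5.9 = 1.119.
Rate = 2.11/(1 + 1.119) = 0.996 kJ/s.

0.996 kJ/s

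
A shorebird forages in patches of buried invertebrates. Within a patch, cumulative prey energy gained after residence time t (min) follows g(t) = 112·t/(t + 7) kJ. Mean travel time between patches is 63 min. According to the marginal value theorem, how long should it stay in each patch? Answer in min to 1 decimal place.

21.0 min

By the marginal value theorem, leave when the instantaneous gain rate g'(t) equals the habitat-wide average g(t)/(T + t).
g'(t) = 112·7/(t + 7)². Setting 112·7/(t+7)² = 112t/[(t+7)(63+t)] gives 7(63+t) = t(t+7), so t² = 7×63 = 441.
t* = √441 = 21 min.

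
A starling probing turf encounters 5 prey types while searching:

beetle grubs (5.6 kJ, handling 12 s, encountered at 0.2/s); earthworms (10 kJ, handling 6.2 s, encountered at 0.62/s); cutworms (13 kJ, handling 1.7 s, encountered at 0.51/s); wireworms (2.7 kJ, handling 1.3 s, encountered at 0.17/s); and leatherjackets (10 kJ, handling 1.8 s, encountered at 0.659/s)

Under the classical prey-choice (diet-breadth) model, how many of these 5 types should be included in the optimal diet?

Rank by E/h (kJ/s): cutworms 7.65, leatherjackets 5.56, wireworms 2.08, earthworms 1.61, beetle grubs 0.467. Include each in turn until the next type's E/h falls below the running intake rate.
Rate on top 1: 3.551. leatherjackets: 5.56 > 3.551 → include.
Rate on top 2: 4.33. wireworms: 2.08 < 4.33 → exclude; stop.
Optimal diet: cutworms, leatherjackets — 2 of 5 types.

2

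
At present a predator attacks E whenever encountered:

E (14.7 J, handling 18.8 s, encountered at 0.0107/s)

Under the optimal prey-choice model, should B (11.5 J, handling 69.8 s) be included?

Yes

On E alone, R = ΣλE/(1+Σλh) = 0.1573/1.201 = 0.1309 J/s.
Profitability of B: 11.5/69.8 = 0.1648 J/s.
0.1648 > 0.1309, so adding B raises the average — include it.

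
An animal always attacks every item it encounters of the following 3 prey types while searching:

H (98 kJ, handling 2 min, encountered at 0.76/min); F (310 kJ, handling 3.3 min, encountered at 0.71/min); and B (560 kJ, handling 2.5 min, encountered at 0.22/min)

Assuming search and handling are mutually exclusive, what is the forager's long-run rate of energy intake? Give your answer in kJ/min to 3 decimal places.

77.181 kJ/min

R = Σλ_iE_i / (1 + Σλ_ih_i)
Numerator: 0.76×98 + 0.71×310 + 0.22×560 = 417.8
Denominator: 1 + 0.76×2 + 0.71×3.3 + 0.22×2.5 = 5.413
R = 417.8/5.413 = 77.18 kJ/min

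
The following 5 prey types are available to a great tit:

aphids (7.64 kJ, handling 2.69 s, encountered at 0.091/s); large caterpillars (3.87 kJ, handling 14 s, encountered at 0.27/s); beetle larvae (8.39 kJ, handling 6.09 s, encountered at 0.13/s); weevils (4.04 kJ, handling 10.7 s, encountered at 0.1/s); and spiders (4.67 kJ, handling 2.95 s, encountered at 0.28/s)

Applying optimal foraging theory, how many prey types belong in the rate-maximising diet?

3

Profitabilities (E/h, kJ/s): aphids 2.84, spiders 1.58, beetle larvae 1.38, weevils 0.378, large caterpillars 0.276. Add prey in this order while the next type's profitability exceeds the intake rate on those already taken.
Rate on top 1: 0.5585. spiders: 1.58 > 0.5585 → include.
Rate on top 2: 0.9672. beetle larvae: 1.38 > 0.9672 → include.
Rate on top 3: 1.081. weevils: 0.378 < 1.081 → exclude; stop.
Optimal diet: aphids, spiders, beetle larvae — 3 of 5 types.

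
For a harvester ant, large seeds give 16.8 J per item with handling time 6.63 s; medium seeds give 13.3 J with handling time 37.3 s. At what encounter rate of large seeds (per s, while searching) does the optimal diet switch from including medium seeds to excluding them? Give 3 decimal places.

The zero-one rule: include medium seeds iff E₂/h₂ > λE₁/(1+λh₁). Equality gives the switch point.
λE₁h₂ = E₂ + λE₂h₁ ⇒ λ = E₂/(E₁h₂ − E₂h₁) = 13.3/(626.6 − 88.18) = 0.0247 per s.

0.025 per s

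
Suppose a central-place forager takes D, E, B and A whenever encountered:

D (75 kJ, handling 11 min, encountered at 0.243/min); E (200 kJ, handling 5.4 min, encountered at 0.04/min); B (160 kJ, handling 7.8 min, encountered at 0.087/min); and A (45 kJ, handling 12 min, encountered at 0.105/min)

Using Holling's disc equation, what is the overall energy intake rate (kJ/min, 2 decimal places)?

R = Σλ_iE_i / (1 + Σλ_ih_i)
Numerator: 0.243×75 + 0.04×200 + 0.087×160 + 0.105×45 = 44.87
Denominator: 1 + 0.243×11 + 0.04×5.4 + 0.087×7.8 + 0.105×12 = 5.828
R = 44.87/5.828 = 7.7 kJ/min

7.70 kJ/min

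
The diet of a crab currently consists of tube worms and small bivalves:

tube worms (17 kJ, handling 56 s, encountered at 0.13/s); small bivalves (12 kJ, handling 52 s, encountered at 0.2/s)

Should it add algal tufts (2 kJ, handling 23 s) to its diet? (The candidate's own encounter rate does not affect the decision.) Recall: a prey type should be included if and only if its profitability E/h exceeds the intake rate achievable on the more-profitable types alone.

On tube worms and small bivalves alone, R = ΣλE/(1+Σλh) = 4.61/18.68 = 0.2468 kJ/s.
Profitability of algal tufts: 2/23 = 0.08696 kJ/s.
0.08696 < 0.2468, so adding algal tufts would lower the average — exclude it.

No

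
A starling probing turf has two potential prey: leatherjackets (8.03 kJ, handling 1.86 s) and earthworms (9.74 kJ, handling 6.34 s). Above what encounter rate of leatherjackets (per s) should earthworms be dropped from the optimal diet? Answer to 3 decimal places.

0.297 per s

The zero-one rule: include earthworms iff E₂/h₂ > λE₁/(1+λh₁). Equality gives the switch point.
λE₁h₂ = E₂ + λE₂h₁ ⇒ λ = E₂/(E₁h₂ − E₂h₁) = 9.74/(50.91 − 18.12) = 0.297 per s.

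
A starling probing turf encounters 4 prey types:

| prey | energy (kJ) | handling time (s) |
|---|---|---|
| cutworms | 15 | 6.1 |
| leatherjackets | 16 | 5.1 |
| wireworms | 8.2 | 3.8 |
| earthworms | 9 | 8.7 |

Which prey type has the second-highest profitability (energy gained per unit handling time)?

Profitability E/h (kJ/s): cutworms = 15/6.1 = 2.46, leatherjackets = 16/5.1 = 3.14, wireworms = 8.2/3.8 = 2.16, earthworms = 9/8.7 = 1.03.
Ranked: leatherjackets > cutworms > wireworms > earthworms.

cutworms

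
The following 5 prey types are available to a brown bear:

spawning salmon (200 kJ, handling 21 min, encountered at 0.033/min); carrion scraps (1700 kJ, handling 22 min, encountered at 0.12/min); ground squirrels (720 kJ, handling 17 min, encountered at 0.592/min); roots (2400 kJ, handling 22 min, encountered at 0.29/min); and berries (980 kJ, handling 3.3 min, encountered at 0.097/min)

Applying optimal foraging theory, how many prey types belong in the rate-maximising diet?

2

Rank by E/h (kJ/min): berries 297, roots 109, carrion scraps 77.3, ground squirrels 42.4, spawning salmon 9.52. Include each in turn until the next type's E/h falls below the running intake rate.
Rate on top 1: 72.01. roots: 109 > 72.01 → include.
Rate on top 2: 102.7. carrion scraps: 77.3 < 102.7 → exclude; stop.
Optimal diet: berries, roots — 2 of 5 types.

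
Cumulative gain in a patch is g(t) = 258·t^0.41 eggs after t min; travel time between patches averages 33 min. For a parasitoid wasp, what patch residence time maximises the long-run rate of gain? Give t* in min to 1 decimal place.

22.9 min

Maximise g(t)/(T+t): set derivative to zero → g'(t)(T+t) = g(t).
g'(t) = 0.41·258·t^-0.59. Setting 0.41·258·t^-0.59 = 258·t^0.41/(33+t) gives 0.41(33+t) = t, so 0.59·t = 0.41×33.
t* = 0.41×33/0.59 = 22.93 min.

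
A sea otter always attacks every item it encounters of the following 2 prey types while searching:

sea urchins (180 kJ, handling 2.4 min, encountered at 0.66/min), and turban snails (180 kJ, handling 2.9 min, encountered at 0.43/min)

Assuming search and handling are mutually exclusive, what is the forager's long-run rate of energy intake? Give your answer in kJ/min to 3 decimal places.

51.214 kJ/min

Energy encountered per unit search time: 0.66×180 + 0.43×180 = 196.2 kJ/min.
Handling time per unit search time: 0.66×2.4 + 0.43×2.9 = 2.831.
Rate = 196.2/(1 + 2.831) = 51.21 kJ/min.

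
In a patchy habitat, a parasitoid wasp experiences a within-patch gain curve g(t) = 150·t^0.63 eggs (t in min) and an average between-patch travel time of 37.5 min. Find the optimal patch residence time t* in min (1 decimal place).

63.9 min

Maximise g(t)/(T+t): set derivative to zero → g'(t)(T+t) = g(t).
g'(t) = 0.63·150·t^-0.37. Setting 0.63·150·t^-0.37 = 150·t^0.63/(37.5+t) gives 0.63(37.5+t) = t, so 0.37·t = 0.63×37.5.
t* = 0.63×37.5/0.37 = 63.85 min.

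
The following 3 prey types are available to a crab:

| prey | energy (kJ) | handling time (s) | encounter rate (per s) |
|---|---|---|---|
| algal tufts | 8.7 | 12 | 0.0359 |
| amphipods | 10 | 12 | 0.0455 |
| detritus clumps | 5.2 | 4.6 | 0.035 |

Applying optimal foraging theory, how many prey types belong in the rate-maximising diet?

3

Rank by E/h (kJ/s): detritus clumps 1.13, amphipods 0.833, algal tufts 0.725. Include each in turn until the next type's E/h falls below the running intake rate.
Rate on top 1: 0.1568. amphipods: 0.833 > 0.1568 → include.
Rate on top 2: 0.3732. algal tufts: 0.725 > 0.3732 → include.
Optimal diet: detritus clumps, amphipods, algal tufts — 3 of 3 types.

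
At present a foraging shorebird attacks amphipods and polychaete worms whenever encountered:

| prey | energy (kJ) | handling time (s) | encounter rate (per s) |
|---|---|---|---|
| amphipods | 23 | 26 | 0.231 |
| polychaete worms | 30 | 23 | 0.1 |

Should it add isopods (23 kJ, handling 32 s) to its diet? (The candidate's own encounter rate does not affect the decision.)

Intake rate on the current diet: R = (0.231×23 + 0.1×30) / (1 + 0.231×26 + 0.1×23) = 8.313/9.306 = 0.8933 kJ/s.
isopods: E/h = 23/32 = 0.7188 kJ/s.
0.7188 < 0.8933, so adding isopods would lower the average — exclude it.

No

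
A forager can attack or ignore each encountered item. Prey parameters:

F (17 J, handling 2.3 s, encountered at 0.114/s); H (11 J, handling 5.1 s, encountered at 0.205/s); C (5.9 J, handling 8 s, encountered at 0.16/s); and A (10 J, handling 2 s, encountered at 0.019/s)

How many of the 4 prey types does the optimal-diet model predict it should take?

3

Rank by E/h (J/s): F 7.39, A 5, H 2.16, C 0.738. Include each in turn until the next type's E/h falls below the running intake rate.
Rate on top 1: 1.535. A: 5 > 1.535 → include.
Rate on top 2: 1.637. H: 2.16 > 1.637 → include.
Rate on top 3: 1.869. C: 0.738 < 1.869 → exclude; stop.
Optimal diet: F, A, H — 3 of 4 types.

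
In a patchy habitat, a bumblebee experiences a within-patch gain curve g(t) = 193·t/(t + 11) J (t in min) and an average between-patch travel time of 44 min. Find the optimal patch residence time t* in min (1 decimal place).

22.0 min

By the marginal value theorem, leave when the instantaneous gain rate g'(t) equals the habitat-wide average g(t)/(T + t).
g'(t) = 193·11/(t + 11)². Setting 193·11/(t+11)² = 193t/[(t+11)(44+t)] gives 11(44+t) = t(t+11), so t² = 11×44 = 484.
t* = √484 = 22 min.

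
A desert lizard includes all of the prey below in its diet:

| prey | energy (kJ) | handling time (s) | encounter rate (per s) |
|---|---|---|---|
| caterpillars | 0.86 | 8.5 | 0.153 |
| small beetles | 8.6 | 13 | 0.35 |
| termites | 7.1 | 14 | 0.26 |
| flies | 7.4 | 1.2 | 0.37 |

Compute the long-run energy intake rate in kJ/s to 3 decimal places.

0.707 kJ/s

R = (0.153×0.86 + 0.35×8.6 + 0.26×7.1 + 0.37×7.4) / (1 + 0.153×8.5 + 0.35×13 + 0.26×14 + 0.37×1.2) = 7.726/10.93 = 0.7065 kJ/s.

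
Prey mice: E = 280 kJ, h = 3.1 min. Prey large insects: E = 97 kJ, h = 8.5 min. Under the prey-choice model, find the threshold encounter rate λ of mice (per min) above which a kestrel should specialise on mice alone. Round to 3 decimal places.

The zero-one rule: include large insects iff E₂/h₂ > λE₁/(1+λh₁). Equality gives the switch point.
λE₁h₂ = E₂ + λE₂h₁ ⇒ λ = E₂/(E₁h₂ − E₂h₁) = 97/(2380 − 300.7) = 0.04665 per min.

0.047 per min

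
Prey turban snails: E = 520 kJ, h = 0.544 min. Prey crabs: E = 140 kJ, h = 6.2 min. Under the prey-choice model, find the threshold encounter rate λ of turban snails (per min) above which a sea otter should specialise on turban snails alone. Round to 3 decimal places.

Drop crabs once their profitability E₂/h₂ falls below the rate achievable on turban snails alone: E₂/h₂ = λE₁/(1 + λh₁).
Solve for λ: λE₁h₂ = E₂(1 + λh₁) → λ(E₁h₂ − E₂h₁) = E₂ → λ = E₂/(E₁h₂ − E₂h₁).
λ = 140/(520×6.2 − 140×0.544) = 140/3148 = 0.04447 per min.

0.044 per min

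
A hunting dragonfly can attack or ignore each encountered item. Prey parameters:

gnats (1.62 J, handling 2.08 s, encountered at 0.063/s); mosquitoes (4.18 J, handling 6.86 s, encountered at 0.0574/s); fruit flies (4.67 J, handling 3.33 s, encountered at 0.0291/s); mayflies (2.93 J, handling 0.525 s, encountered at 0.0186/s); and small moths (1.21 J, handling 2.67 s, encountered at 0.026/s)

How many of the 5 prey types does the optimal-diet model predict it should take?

Rank by E/h (J/s): mayflies 5.58, fruit flies 1.4, gnats 0.779, mosquitoes 0.609, small moths 0.453. Include each in turn until the next type's E/h falls below the running intake rate.
Rate on top 1: 0.05397. fruit flies: 1.4 > 0.05397 → include.
Rate on top 2: 0.172. gnats: 0.779 > 0.172 → include.
Rate on top 3: 0.2363. mosquitoes: 0.609 > 0.2363 → include.
Rate on top 4: 0.3263. small moths: 0.453 > 0.3263 → include.
Optimal diet: mayflies, fruit flies, gnats, mosquitoes, small moths — 5 of 5 types.

5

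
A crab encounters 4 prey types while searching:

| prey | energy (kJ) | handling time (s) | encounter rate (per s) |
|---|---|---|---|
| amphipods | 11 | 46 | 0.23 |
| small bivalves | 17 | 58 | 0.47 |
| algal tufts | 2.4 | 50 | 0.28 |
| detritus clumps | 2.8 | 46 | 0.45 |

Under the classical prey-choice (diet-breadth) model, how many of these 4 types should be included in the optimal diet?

Profitabilities (E/h, kJ/s): small bivalves 0.293, amphipods 0.239, detritus clumps 0.0609, algal tufts 0.048. Add prey in this order while the next type's profitability exceeds the intake rate on those already taken.
Rate on top 1: 0.2827. amphipods: 0.239 < 0.2827 → exclude; stop.
Optimal diet: small bivalves — 1 of 4 types.

1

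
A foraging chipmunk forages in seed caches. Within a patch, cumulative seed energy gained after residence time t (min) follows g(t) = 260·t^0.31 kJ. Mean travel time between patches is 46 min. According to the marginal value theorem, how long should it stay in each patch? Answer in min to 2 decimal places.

20.67 min

Maximise g(t)/(T+t): set derivative to zero → g'(t)(T+t) = g(t).
g'(t) = 0.31·260·t^-0.69. Setting 0.31·260·t^-0.69 = 260·t^0.31/(46+t) gives 0.31(46+t) = t, so 0.69·t = 0.31×46.
t* = 0.31×46/0.69 = 20.67 min.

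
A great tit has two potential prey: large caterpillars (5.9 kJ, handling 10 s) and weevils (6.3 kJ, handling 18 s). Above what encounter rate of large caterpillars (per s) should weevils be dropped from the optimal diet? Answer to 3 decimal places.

Drop weevils once their profitability E₂/h₂ falls below the rate achievable on large caterpillars alone: E₂/h₂ = λE₁/(1 + λh₁).
Solve for λ: λE₁h₂ = E₂(1 + λh₁) → λ(E₁h₂ − E₂h₁) = E₂ → λ = E₂/(E₁h₂ − E₂h₁).
λ = 6.3/(5.9×18 − 6.3×10) = 6.3/43.2 = 0.1458 per s.

0.146 per s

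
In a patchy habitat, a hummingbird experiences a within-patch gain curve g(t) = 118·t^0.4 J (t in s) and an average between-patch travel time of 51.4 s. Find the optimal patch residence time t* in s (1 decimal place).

34.3 s

Maximise g(t)/(T+t): set derivative to zero → g'(t)(T+t) = g(t).
g'(t) = 0.4·118·t^-0.6. Setting 0.4·118·t^-0.6 = 118·t^0.4/(51.4+t) gives 0.4(51.4+t) = t, so 0.60·t = 0.4×51.4.
t* = 0.4×51.4/0.60 = 34.27 s.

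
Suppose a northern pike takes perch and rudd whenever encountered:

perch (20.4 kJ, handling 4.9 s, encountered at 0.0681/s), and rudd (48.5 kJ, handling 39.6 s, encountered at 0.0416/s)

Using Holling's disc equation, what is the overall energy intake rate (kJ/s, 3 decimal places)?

R = Σλ_iE_i / (1 + Σλ_ih_i)
Numerator: 0.0681×20.4 + 0.0416×48.5 = 3.407
Denominator: 1 + 0.0681×4.9 + 0.0416×39.6 = 2.981
R = 3.407/2.981 = 1.143 kJ/s

1.143 kJ/s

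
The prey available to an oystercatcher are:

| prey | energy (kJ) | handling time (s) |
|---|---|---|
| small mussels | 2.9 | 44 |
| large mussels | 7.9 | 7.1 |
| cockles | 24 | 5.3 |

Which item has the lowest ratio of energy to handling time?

small mussels

In descending order of E/h:
cockles: 24/5.3 = 4.53 kJ/s
large mussels: 7.9/7.1 = 1.11 kJ/s
small mussels: 2.9/44 = 0.0659 kJ/s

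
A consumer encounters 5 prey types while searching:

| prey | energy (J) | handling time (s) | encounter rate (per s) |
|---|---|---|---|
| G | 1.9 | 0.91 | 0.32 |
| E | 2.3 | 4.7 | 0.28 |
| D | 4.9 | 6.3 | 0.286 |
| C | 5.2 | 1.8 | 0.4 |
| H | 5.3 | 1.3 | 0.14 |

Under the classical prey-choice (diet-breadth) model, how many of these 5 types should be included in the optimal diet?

Rank by E/h (J/s): H 4.08, C 2.89, G 2.09, D 0.778, E 0.489. Include each in turn until the next type's E/h falls below the running intake rate.
Rate on top 1: 0.6277. C: 2.89 > 0.6277 → include.
Rate on top 2: 1.484. G: 2.09 > 1.484 → include.
Rate on top 3: 1.564. D: 0.778 < 1.564 → exclude; stop.
Optimal diet: H, C, G — 3 of 5 types.

3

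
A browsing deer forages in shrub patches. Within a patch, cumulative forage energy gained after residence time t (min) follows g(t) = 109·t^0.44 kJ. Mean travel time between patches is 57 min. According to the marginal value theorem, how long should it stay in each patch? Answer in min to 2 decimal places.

44.79 min

Maximise g(t)/(T+t): set derivative to zero → g'(t)(T+t) = g(t).
g'(t) = 0.44·109·t^-0.56. Setting 0.44·109·t^-0.56 = 109·t^0.44/(57+t) gives 0.44(57+t) = t, so 0.56·t = 0.44×57.
t* = 0.44×57/0.56 = 44.79 min.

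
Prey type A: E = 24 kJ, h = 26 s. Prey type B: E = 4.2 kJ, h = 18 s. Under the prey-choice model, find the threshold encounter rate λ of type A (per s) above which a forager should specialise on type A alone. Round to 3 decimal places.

0.013 per s

Drop type B once their profitability E₂/h₂ falls below the rate achievable on type A alone: E₂/h₂ = λE₁/(1 + λh₁).
Solve for λ: λE₁h₂ = E₂(1 + λh₁) → λ(E₁h₂ − E₂h₁) = E₂ → λ = E₂/(E₁h₂ − E₂h₁).
λ = 4.2/(24×18 − 4.2×26) = 4.2/322.8 = 0.01301 per s.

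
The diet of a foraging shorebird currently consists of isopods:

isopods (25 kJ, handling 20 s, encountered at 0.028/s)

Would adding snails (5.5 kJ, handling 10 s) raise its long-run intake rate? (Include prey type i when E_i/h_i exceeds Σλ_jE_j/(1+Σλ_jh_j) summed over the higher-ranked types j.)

Intake rate on the current diet: R = (0.028×25) / (1 + 0.028×20) = 0.7/1.56 = 0.4487 kJ/s.
Profitability of snails: 5.5/10 = 0.55 kJ/s.
Since 0.55 > R, including snails increases the long-run rate.

Yes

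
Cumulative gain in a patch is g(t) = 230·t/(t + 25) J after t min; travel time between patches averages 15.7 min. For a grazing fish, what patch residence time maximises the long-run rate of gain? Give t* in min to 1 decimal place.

19.8 min

Optimal t* satisfies g'(t*) = g(t*)/(T + t*).
g'(t) = 230·25/(t + 25)². Setting 230·25/(t+25)² = 230t/[(t+25)(15.7+t)] gives 25(15.7+t) = t(t+25), so t² = 25×15.7 = 392.5.
t* = √392.5 = 19.81 min.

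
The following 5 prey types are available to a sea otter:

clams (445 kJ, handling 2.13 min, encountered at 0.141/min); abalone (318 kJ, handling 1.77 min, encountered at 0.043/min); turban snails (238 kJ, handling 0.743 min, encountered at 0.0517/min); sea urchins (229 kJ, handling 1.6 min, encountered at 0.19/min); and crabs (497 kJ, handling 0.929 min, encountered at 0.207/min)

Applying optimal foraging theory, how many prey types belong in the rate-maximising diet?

Profitabilities (E/h, kJ/min): crabs 535, turban snails 320, clams 209, abalone 180, sea urchins 143. Add prey in this order while the next type's profitability exceeds the intake rate on those already taken.
Rate on top 1: 86.29. turban snails: 320 > 86.29 → include.
Rate on top 2: 93.59. clams: 209 > 93.59 → include.
Rate on top 3: 116.2. abalone: 180 > 116.2 → include.
Rate on top 4: 119.2. sea urchins: 143 > 119.2 → include.
Optimal diet: crabs, turban snails, clams, abalone, sea urchins — 5 of 5 types.

5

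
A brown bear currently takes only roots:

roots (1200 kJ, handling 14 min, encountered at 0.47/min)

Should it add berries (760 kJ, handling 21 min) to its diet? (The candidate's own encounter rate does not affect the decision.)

Intake rate on the current diet: R = (0.47×1200) / (1 + 0.47×14) = 564/7.58 = 74.41 kJ/min.
Profitability of berries: 760/21 = 36.19 kJ/min.
36.19 < 74.41, so adding berries would lower the average — exclude it.

No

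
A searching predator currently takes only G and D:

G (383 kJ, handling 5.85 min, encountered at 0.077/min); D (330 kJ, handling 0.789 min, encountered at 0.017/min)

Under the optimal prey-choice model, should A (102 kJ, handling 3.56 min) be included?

Intake rate on the current diet: R = (0.077×383 + 0.017×330) / (1 + 0.077×5.85 + 0.017×0.789) = 35.1/1.464 = 23.98 kJ/min.
A: E/h = 102/3.56 = 28.65 kJ/min.
28.65 > 23.98, so adding A raises the average — include it.

Yes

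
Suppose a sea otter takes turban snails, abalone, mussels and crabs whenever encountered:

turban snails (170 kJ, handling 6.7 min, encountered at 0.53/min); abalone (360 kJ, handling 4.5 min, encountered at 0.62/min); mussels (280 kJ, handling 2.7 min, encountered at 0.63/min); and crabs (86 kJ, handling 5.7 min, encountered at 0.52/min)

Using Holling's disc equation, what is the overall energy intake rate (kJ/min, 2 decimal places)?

R = (0.53×170 + 0.62×360 + 0.63×280 + 0.52×86) / (1 + 0.53×6.7 + 0.62×4.5 + 0.63×2.7 + 0.52×5.7) = 534.4/12.01 = 44.51 kJ/min.

44.51 kJ/min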